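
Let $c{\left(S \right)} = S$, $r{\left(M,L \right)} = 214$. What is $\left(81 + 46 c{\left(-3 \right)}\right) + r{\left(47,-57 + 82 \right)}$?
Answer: $157$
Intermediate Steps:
$\left(81 + 46 c{\left(-3 \right)}\right) + r{\left(47,-57 + 82 \right)} = \left(81 + 46 \left(-3\right)\right) + 214 = \left(81 - 138\right) + 214 = -57 + 214 = 157$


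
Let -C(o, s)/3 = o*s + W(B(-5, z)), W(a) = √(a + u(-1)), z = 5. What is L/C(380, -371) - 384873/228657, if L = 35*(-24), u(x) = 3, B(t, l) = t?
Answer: -1276419280313291/757440047240019 - 140*I*√2/9937680201 ≈ -1.6852 - 1.9923e-8*I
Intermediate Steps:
W(a) = √(3 + a) (W(a) = √(a + 3) = √(3 + a))
L = -840
C(o, s) = -3*I*√2 - 3*o*s (C(o, s) = -3*(o*s + √(3 - 5)) = -3*(o*s + √(-2)) = -3*(o*s + I*√2) = -3*(I*√2 + o*s) = -3*I*√2 - 3*o*s)
L/C(380, -371) - 384873/228657 = -840/(-3*I*√2 - 3*380*(-371)) - 384873/228657 = -840/(-3*I*√2 + 422940) - 384873*1/228657 = -840/(422940 - 3*I*√2) - 128291/76219 = -128291/76219 - 840/(422940 - 3*I*√2)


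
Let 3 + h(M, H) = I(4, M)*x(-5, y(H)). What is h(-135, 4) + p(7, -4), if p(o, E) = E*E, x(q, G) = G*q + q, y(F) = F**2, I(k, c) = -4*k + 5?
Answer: 948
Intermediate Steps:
I(k, c) = 5 - 4*k
x(q, G) = q + G*q
h(M, H) = 52 + 55*H**2 (h(M, H) = -3 + (5 - 4*4)*(-5*(1 + H**2)) = -3 + (5 - 16)*(-5 - 5*H**2) = -3 - 11*(-5 - 5*H**2) = -3 + (55 + 55*H**2) = 52 + 55*H**2)
p(o, E) = E**2
h(-135, 4) + p(7, -4) = (52 + 55*4**2) + (-4)**2 = (52 + 55*16) + 16 = (52 + 880) + 16 = 932 + 16 = 948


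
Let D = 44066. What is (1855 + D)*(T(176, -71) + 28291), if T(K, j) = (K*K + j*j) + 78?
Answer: 2956669506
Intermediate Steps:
T(K, j) = 78 + K**2 + j**2 (T(K, j) = (K**2 + j**2) + 78 = 78 + K**2 + j**2)
(1855 + D)*(T(176, -71) + 28291) = (1855 + 44066)*((78 + 176**2 + (-71)**2) + 28291) = 45921*((78 + 30976 + 5041) + 28291) = 45921*(36095 + 28291) = 45921*64386 = 2956669506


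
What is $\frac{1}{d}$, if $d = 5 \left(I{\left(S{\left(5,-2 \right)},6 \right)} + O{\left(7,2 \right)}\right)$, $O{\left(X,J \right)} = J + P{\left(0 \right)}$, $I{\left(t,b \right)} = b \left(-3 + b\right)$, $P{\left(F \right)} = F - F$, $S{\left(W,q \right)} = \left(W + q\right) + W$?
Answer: $\frac{1}{100} \approx 0.01$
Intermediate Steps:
$S{\left(W,q \right)} = q + 2 W$
$P{\left(F \right)} = 0$
$O{\left(X,J \right)} = J$ ($O{\left(X,J \right)} = J + 0 = J$)
$d = 100$ ($d = 5 \left(6 \left(-3 + 6\right) + 2\right) = 5 \left(6 \cdot 3 + 2\right) = 5 \left(18 + 2\right) = 5 \cdot 20 = 100$)
$\frac{1}{d} = \frac{1}{100}$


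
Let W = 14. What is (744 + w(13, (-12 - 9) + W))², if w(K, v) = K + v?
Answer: 562500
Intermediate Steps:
(744 + w(13, (-12 - 9) + W))² = (744 + (13 + ((-12 - 9) + 14)))² = (744 + (13 + (-21 + 14)))² = (744 + (13 - 7))² = (744 + 6)² = 750² = 562500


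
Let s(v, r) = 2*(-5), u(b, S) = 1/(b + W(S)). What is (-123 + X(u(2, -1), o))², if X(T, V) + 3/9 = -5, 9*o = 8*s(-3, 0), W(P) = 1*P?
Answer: 148225/9 ≈ 16469.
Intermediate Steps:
W(P) = P
u(b, S) = 1/(S + b) (u(b, S) = 1/(b + S) = 1/(S + b))
s(v, r) = -10
o = -80/9 (o = (8*(-10))/9 = (⅑)*(-80) = -80/9 ≈ -8.8889)
X(T, V) = -16/3 (X(T, V) = -⅓ - 5 = -16/3)
(-123 + X(u(2, -1), o))² = (-123 - 16/3)² = (-385/3)² = 148225/9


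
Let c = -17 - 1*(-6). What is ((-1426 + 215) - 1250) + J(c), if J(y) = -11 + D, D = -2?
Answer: -2474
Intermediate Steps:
c = -11 (c = -17 + 6 = -11)
J(y) = -13 (J(y) = -11 - 2 = -13)
((-1426 + 215) - 1250) + J(c) = ((-1426 + 215) - 1250) - 13 = (-1211 - 1250) - 13 = -2461 - 13 = -2474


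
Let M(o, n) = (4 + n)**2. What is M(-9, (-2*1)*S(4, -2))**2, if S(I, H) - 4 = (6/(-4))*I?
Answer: 4096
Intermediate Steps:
S(I, H) = 4 - 3*I/2 (S(I, H) = 4 + (6/(-4))*I = 4 + (6*(-1/4))*I = 4 - 3*I/2)
M(-9, (-2*1)*S(4, -2))**2 = ((4 + (-2*1)*(4 - 3/2*4))**2)**2 = ((4 - 2*(4 - 6))**2)**2 = ((4 - 2*(-2))**2)**2 = ((4 + 4)**2)**2 = (8**2)**2 = 64**2 = 4096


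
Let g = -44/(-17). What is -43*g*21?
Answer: -39732/17 ≈ -2337.2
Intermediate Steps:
g = 44/17 (g = -44*(-1/17) = 44/17 ≈ 2.5882)
-43*g*21 = -43*44/17*21 = -1892/17*21 = -39732/17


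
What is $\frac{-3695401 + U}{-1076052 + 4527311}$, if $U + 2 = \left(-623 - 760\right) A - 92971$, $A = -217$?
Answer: $- \frac{3488263}{3451259} \approx -1.0107$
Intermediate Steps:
$U = 207138$ ($U = -2 - \left(92971 - \left(-623 - 760\right) \left(-217\right)\right) = -2 - -207140 = -2 + \left(300111 - 92971\right) = -2 + 207140 = 207138$)
$\frac{-3695401 + U}{-1076052 + 4527311} = \frac{-3695401 + 207138}{-1076052 + 4527311} = - \frac{3488263}{3451259}$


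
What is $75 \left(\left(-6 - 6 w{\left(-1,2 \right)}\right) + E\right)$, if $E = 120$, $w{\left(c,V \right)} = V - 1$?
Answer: $8100$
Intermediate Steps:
$w{\left(c,V \right)} = -1 + V$
$75 \left(\left(-6 - 6 w{\left(-1,2 \right)}\right) + E\right) = 75 \left(\left(-6 - 6 \left(-1 + 2\right)\right) + 120\right) = 75 \left(\left(-6 - 6\right) + 120\right) = 75 \left(-12 + 120\right) = 75 \cdot 108 = 8100$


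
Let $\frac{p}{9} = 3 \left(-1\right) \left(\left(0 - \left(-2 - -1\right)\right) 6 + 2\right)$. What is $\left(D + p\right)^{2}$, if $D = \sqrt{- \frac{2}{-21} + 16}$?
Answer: $\frac{980114}{21} - \frac{1872 \sqrt{42}}{7} \approx 44939.0$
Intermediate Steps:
$D = \frac{13 \sqrt{42}}{21}$ ($D = \sqrt{\left(-2\right) \left(- \frac{1}{21}\right) + 16} = \sqrt{\frac{2}{21} + 16} = \sqrt{\frac{338}{21}} = \frac{13 \sqrt{42}}{21} \approx 4.0119$)
$p = -216$ ($p = 9 \cdot 3 \left(-1\right) \left(\left(0 - \left(-2 - -1\right)\right) 6 + 2\right) = 9 \left(- 3 \left(\left(0 - \left(-2 + 1\right)\right) 6 + 2\right)\right) = 9 \left(- 3 \left(\left(0 - -1\right) 6 + 2\right)\right) = 9 \left(- 3 \left(\left(0 + 1\right) 6 + 2\right)\right) = 9 \left(- 3 \left(1 \cdot 6 + 2\right)\right) = 9 \left(- 3 \left(6 + 2\right)\right) = 9 \left(\left(-3\right) 8\right) = 9 \left(-24\right) = -216$)
$\left(D + p\right)^{2} = \left(\frac{13 \sqrt{42}}{21} - 216\right)^{2} = \left(-216 + \frac{13 \sqrt{42}}{21}\right)^{2}$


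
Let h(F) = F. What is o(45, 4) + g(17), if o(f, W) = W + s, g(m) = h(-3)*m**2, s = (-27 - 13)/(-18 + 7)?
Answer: -9453/11 ≈ -859.36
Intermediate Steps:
s = 40/11 (s = -40/(-11) = -40*(-1/11) = 40/11 ≈ 3.6364)
g(m) = -3*m**2
o(f, W) = 40/11 + W (o(f, W) = W + 40/11 = 40/11 + W)
o(45, 4) + g(17) = (40/11 + 4) - 3*17**2 = 84/11 - 3*289 = 84/11 - 867 = -9453/11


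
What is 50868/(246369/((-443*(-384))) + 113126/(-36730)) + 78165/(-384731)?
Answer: -20380240410018548085/653719317051067 ≈ -31176.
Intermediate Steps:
50868/(246369/((-443*(-384))) + 113126/(-36730)) + 78165/(-384731) = 50868/(246369/170112 + 113126*(-1/36730)) + 78165*(-1/384731) = 50868/(246369*(1/170112) - 56563/18365) - 78165/384731 = 50868/(82123/56704 - 56563/18365) - 78165/384731 = 50868/(-1699159457/1041368960) - 78165/384731 = 50868*(-1041368960/1699159457) - 78165/384731 = -52972356257280/1699159457 - 78165/384731 = -20380240410018548085/653719317051067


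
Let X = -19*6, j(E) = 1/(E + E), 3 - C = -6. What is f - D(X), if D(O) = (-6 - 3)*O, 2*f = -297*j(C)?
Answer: -4137/4 ≈ -1034.3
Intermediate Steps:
C = 9 (C = 3 - 1*(-6) = 3 + 6 = 9)
j(E) = 1/(2*E)
X = -114
f = -33/4 (f = (-297/(2*9))/2 = (-297*1/18)/2 = (½)*(-33/2) = -33/4 ≈ -8.2500)
D(O) = -9*O
f - D(X) = -33/4 - (-9)*(-114) = -33/4 - 1*1026 = -33/4 - 1026 = -4137/4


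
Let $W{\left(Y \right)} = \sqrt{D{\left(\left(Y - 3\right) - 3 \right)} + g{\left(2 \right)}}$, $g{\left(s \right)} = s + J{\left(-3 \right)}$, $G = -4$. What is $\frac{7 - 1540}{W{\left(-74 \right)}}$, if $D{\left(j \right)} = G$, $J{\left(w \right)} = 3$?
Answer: $-1533$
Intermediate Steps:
$g{\left(s \right)} = 3 + s$ ($g{\left(s \right)} = s + 3 = 3 + s$)
$D{\left(j \right)} = -4$
$W{\left(Y \right)} = 1$ ($W{\left(Y \right)} = \sqrt{-4 + \left(3 + 2\right)} = \sqrt{-4 + 5} = \sqrt{1} = 1$)
$\frac{7 - 1540}{W{\left(-74 \right)}} = \frac{7 - 1540}{1} = \left(7 - 1540\right) 1 = \left(-1533\right) 1 = -1533$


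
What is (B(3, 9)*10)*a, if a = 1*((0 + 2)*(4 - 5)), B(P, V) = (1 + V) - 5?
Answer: -100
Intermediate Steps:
B(P, V) = -4 + V
a = -2 (a = 1*(2*(-1)) = 1*(-2) = -2)
(B(3, 9)*10)*a = ((-4 + 9)*10)*(-2) = (5*10)*(-2) = 50*(-2) = -100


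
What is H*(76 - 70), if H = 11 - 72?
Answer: -366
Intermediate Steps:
H = -61
H*(76 - 70) = -61*(76 - 70) = -61*6 = -366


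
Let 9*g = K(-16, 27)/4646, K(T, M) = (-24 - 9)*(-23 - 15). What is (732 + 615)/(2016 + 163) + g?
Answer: 9842654/15185451 ≈ 0.64816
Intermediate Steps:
K(T, M) = 1254 (K(T, M) = -33*(-38) = 1254)
g = 209/6969 (g = (1254/4646)/9 = (1254*(1/4646))/9 = (⅑)*(627/2323) = 209/6969 ≈ 0.029990)
(732 + 615)/(2016 + 163) + g = (732 + 615)/(2016 + 163) + 209/6969 = 1347/2179 + 209/6969 = 9842654/15185451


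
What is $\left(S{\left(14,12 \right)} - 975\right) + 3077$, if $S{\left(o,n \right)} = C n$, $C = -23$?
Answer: $1826$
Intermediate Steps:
$S{\left(o,n \right)} = - 23 n$
$\left(S{\left(14,12 \right)} - 975\right) + 3077 = \left(\left(-23\right) 12 - 975\right) + 3077 = \left(-276 - 975\right) + 3077 = -1251 + 3077 = 1826$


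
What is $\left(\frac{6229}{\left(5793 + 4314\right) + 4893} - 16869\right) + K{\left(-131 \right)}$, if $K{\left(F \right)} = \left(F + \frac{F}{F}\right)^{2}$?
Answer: $\frac{471229}{15000} \approx 31.415$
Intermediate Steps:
$K{\left(F \right)} = \left(1 + F\right)^{2}$ ($K{\left(F \right)} = \left(F + 1\right)^{2} = \left(1 + F\right)^{2}$)
$\left(\frac{6229}{\left(5793 + 4314\right) + 4893} - 16869\right) + K{\left(-131 \right)} = \left(\frac{6229}{\left(5793 + 4314\right) + 4893} - 16869\right) + \left(1 - 131\right)^{2} = \left(\frac{6229}{10107 + 4893} - 16869\right) + \left(-130\right)^{2} = \left(\frac{6229}{15000} - 16869\right) + 16900 = - \frac{253028771}{15000} + 16900 = \frac{471229}{15000}$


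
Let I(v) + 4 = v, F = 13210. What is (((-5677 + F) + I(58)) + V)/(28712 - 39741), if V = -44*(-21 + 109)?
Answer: -3715/11029 ≈ -0.33684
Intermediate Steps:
I(v) = -4 + v
V = -3872 (V = -44*88 = -3872)
(((-5677 + F) + I(58)) + V)/(28712 - 39741) = (((-5677 + 13210) + (-4 + 58)) - 3872)/(28712 - 39741) = ((7533 + 54) - 3872)/(-11029) = (7587 - 3872)*(-1/11029) = 3715*(-1/11029) = -3715/11029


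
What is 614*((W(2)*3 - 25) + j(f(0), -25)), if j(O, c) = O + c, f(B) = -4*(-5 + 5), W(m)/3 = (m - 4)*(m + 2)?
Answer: -74908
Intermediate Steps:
W(m) = 3*(-4 + m)*(2 + m) (W(m) = 3*((m - 4)*(m + 2)) = 3*((-4 + m)*(2 + m)) = 3*(-4 + m)*(2 + m))
f(B) = 0 (f(B) = -4*0 = 0)
614*((W(2)*3 - 25) + j(f(0), -25)) = 614*(((-24 - 6*2 + 3*2**2)*3 - 25) + (0 - 25)) = 614*(((-24 - 12 + 3*4)*3 - 25) - 25) = 614*(((-24 - 12 + 12)*3 - 25) - 25) = 614*((-24*3 - 25) - 25) = 614*((-72 - 25) - 25) = 614*(-97 - 25) = 614*(-122) = -74908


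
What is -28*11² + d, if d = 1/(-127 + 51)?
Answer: -257489/76 ≈ -3388.0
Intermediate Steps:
d = -1/76 (d = 1/(-76) = -1/76 ≈ -0.013158)
-28*11² + d = -28*11² - 1/76 = -28*121 - 1/76 = -3388 - 1/76 = -257489/76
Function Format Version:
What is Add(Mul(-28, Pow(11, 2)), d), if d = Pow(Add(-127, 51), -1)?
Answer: Rational(-257489, 76) ≈ -3388.0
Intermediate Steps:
d = Rational(-1, 76) (d = Pow(-76, -1) = Rational(-1, 76) ≈ -0.013158)
Add(Mul(-28, Pow(11, 2)), d) = Add(Mul(-28, Pow(11, 2)), Rational(-1, 76)) = Add(Mul(-28, 121), Rational(-1, 76)) = Add(-3388, Rational(-1, 76)) = Rational(-257489, 76)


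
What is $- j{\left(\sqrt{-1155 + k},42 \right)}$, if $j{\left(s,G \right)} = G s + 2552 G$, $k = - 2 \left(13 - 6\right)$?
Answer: $-107184 - 42 i \sqrt{1169} \approx -1.0718 \cdot 10^{5} - 1436.0 i$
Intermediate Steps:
$k = -14$ ($k = \left(-2\right) 7 = -14$)
$j{\left(s,G \right)} = 2552 G + G s$
$- j{\left(\sqrt{-1155 + k},42 \right)} = - 42 \left(2552 + \sqrt{-1155 - 14}\right) = - 42 \left(2552 + \sqrt{-1169}\right) = - 42 \left(2552 + i \sqrt{1169}\right) = - (107184 + 42 i \sqrt{1169}) = -107184 - 42 i \sqrt{1169}$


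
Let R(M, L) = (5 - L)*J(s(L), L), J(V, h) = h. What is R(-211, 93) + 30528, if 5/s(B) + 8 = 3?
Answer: 22344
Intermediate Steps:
s(B) = -1 (s(B) = 5/(-8 + 3) = 5/(-5) = 5*(-⅕) = -1)
R(M, L) = L*(5 - L) (R(M, L) = (5 - L)*L = L*(5 - L))
R(-211, 93) + 30528 = 93*(5 - 1*93) + 30528 = 93*(5 - 93) + 30528 = 93*(-88) + 30528 = -8184 + 30528 = 22344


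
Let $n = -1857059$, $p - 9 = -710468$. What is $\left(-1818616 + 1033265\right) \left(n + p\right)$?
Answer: $2016402828818$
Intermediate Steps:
$p = -710459$ ($p = 9 - 710468 = -710459$)
$\left(-1818616 + 1033265\right) \left(n + p\right) = \left(-1818616 + 1033265\right) \left(-1857059 - 710459\right) = \left(-785351\right) \left(-2567518\right) = 2016402828818$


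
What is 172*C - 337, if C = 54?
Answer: 8951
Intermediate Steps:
172*C - 337 = 172*54 - 337 = 9288 - 337 = 8951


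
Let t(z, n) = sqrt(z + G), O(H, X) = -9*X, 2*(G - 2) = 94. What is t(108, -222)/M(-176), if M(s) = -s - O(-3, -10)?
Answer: sqrt(157)/86 ≈ 0.14570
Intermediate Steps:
G = 49 (G = 2 + (1/2)*94 = 2 + 47 = 49)
M(s) = -90 - s (M(s) = -s - (-9)*(-10) = -s - 1*90 = -s - 90 = -90 - s)
t(z, n) = sqrt(49 + z) (t(z, n) = sqrt(z + 49) = sqrt(49 + z))
t(108, -222)/M(-176) = sqrt(49 + 108)/(-90 - 1*(-176)) = sqrt(157)/(-90 + 176) = sqrt(157)/86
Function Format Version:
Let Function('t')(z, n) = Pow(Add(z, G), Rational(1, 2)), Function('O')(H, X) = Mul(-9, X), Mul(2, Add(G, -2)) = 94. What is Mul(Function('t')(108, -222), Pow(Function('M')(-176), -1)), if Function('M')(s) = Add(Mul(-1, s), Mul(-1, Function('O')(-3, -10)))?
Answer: Mul(Rational(1, 86), Pow(157, Rational(1, 2))) ≈ 0.14570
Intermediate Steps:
G = 49 (G = Add(2, Mul(Rational(1, 2), 94)) = Add(2, 47) = 49)
Function('M')(s) = Add(-90, Mul(-1, s)) (Function('M')(s) = Add(Mul(-1, s), Mul(-1, Mul(-9, -10))) = Add(Mul(-1, s), Mul(-1, 90)) = Add(Mul(-1, s), -90) = Add(-90, Mul(-1, s)))
Function('t')(z, n) = Pow(Add(49, z), Rational(1, 2)) (Function('t')(z, n) = Pow(Add(z, 49), Rational(1, 2)) = Pow(Add(49, z), Rational(1, 2)))
Mul(Function('t')(108, -222), Pow(Function('M')(-176), -1)) = Mul(Pow(Add(49, 108), Rational(1, 2)), Pow(Add(-90, Mul(-1, -176)), -1)) = Mul(Pow(157, Rational(1, 2)), Pow(Add(-90, 176), -1)) = Mul(Pow(157, Rational(1, 2)), Pow(86, -1)) = Mul(Pow(157, Rational(1, 2)), Rational(1, 86)) = Mul(Rational(1, 86), Pow(157, Rational(1, 2)))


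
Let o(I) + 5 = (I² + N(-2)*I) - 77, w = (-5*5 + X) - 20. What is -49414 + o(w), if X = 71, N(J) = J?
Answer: -48872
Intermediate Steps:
w = 26 (w = (-5*5 + 71) - 20 = (-25 + 71) - 20 = 46 - 20 = 26)
o(I) = -82 + I² - 2*I (o(I) = -5 + ((I² - 2*I) - 77) = -5 + (-77 + I² - 2*I) = -82 + I² - 2*I)
-49414 + o(w) = -49414 + (-82 + 26² - 2*26) = -49414 + (-82 + 676 - 52) = -49414 + 542 = -48872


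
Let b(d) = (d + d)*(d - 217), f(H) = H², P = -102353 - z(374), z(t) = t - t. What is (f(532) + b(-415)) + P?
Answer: 705231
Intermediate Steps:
z(t) = 0
P = -102353 (P = -102353 - 1*0 = -102353 + 0 = -102353)
b(d) = 2*d*(-217 + d) (b(d) = (2*d)*(-217 + d) = 2*d*(-217 + d))
(f(532) + b(-415)) + P = (532² + 2*(-415)*(-217 - 415)) - 102353 = (283024 + 2*(-415)*(-632)) - 102353 = (283024 + 524560) - 102353 = 807584 - 102353 = 705231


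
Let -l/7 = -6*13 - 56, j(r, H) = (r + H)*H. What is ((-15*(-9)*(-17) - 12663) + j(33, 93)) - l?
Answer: -4178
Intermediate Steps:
j(r, H) = H*(H + r) (j(r, H) = (H + r)*H = H*(H + r))
l = 938 (l = -7*(-6*13 - 56) = -7*(-78 - 56) = -7*(-134) = 938)
((-15*(-9)*(-17) - 12663) + j(33, 93)) - l = ((-15*(-9)*(-17) - 12663) + 93*(93 + 33)) - 1*938 = ((135*(-17) - 12663) + 93*126) - 938 = ((-2295 - 12663) + 11718) - 938 = (-14958 + 11718) - 938 = -3240 - 938 = -4178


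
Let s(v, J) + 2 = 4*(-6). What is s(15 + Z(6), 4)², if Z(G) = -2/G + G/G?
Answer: 676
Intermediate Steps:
Z(G) = 1 - 2/G (Z(G) = -2/G + 1 = 1 - 2/G)
s(v, J) = -26 (s(v, J) = -2 + 4*(-6) = -2 - 24 = -26)
s(15 + Z(6), 4)² = (-26)² = 676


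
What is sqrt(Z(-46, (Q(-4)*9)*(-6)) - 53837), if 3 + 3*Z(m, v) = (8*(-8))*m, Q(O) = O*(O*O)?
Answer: I*sqrt(475710)/3 ≈ 229.91*I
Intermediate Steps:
Q(O) = O**3 (Q(O) = O*O**2 = O**3)
Z(m, v) = -1 - 64*m/3 (Z(m, v) = -1 + ((8*(-8))*m)/3 = -1 + (-64*m)/3 = -1 - 64*m/3)
sqrt(Z(-46, (Q(-4)*9)*(-6)) - 53837) = sqrt((-1 - 64/3*(-46)) - 53837) = sqrt((-1 + 2944/3) - 53837) = sqrt(2941/3 - 53837) = sqrt(-158570/3) = I*sqrt(475710)/3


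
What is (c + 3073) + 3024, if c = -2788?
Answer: 3309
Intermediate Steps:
(c + 3073) + 3024 = (-2788 + 3073) + 3024 = 285 + 3024 = 3309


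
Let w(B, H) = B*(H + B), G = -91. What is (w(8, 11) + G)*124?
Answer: 7564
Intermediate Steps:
w(B, H) = B*(B + H)
(w(8, 11) + G)*124 = (8*(8 + 11) - 91)*124 = (8*19 - 91)*124 = (152 - 91)*124 = 61*124 = 7564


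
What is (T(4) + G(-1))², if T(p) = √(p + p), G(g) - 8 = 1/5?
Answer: 1881/25 + 164*√2/5 ≈ 121.63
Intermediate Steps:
G(g) = 41/5 (G(g) = 8 + 1/5 = 8 + ⅕ = 41/5)
T(p) = √2*√p (T(p) = √(2*p) = √2*√p)
(T(4) + G(-1))² = (√2*√4 + 41/5)² = (√2*2 + 41/5)² = (2*√2 + 41/5)² = (41/5 + 2*√2)²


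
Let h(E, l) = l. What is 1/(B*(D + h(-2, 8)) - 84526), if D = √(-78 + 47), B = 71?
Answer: -83958/7049102035 - 71*I*√31/7049102035 ≈ -1.191e-5 - 5.608e-8*I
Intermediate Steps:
D = I*√31 (D = √(-31) = I*√31 ≈ 5.5678*I)
1/(B*(D + h(-2, 8)) - 84526) = 1/(71*(I*√31 + 8) - 84526) = 1/(71*(8 + I*√31) - 84526) = 1/((568 + 71*I*√31) - 84526) = 1/(-83958 + 71*I*√31)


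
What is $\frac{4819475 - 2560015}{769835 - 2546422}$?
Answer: $- \frac{2259460}{1776587} \approx -1.2718$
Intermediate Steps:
$\frac{4819475 - 2560015}{769835 - 2546422} = \frac{2259460}{-1776587} = 2259460 \left(- \frac{1}{1776587}\right) = - \frac{2259460}{1776587}$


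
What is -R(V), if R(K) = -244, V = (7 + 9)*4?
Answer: 244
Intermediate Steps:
V = 64 (V = 16*4 = 64)
-R(V) = -1*(-244) = 244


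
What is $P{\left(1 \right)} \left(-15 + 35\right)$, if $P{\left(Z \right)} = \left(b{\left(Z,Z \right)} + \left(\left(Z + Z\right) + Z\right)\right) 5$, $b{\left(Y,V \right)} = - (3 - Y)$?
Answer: $100$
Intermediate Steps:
$b{\left(Y,V \right)} = -3 + Y$
$P{\left(Z \right)} = -15 + 20 Z$ ($P{\left(Z \right)} = \left(\left(-3 + Z\right) + \left(\left(Z + Z\right) + Z\right)\right) 5 = \left(\left(-3 + Z\right) + \left(2 Z + Z\right)\right) 5 = \left(\left(-3 + Z\right) + 3 Z\right) 5 = \left(-3 + 4 Z\right) 5 = -15 + 20 Z$)
$P{\left(1 \right)} \left(-15 + 35\right) = \left(-15 + 20 \cdot 1\right) \left(-15 + 35\right) = \left(-15 + 20\right) 20 = 5 \cdot 20 = 100$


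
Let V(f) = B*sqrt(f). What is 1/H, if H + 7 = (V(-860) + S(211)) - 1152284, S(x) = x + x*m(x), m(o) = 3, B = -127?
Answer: I/(-1151447*I + 254*sqrt(215)) ≈ -8.6846e-7 + 2.8091e-9*I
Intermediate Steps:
S(x) = 4*x (S(x) = x + x*3 = x + 3*x = 4*x)
V(f) = -127*sqrt(f)
H = -1151447 - 254*I*sqrt(215) (H = -7 + ((-254*I*sqrt(215) + 4*211) - 1152284) = -7 + ((-254*I*sqrt(215) + 844) - 1152284) = -7 + ((844 - 254*I*sqrt(215)) - 1152284) = -7 + (-1151440 - 254*I*sqrt(215)) = -1151447 - 254*I*sqrt(215) ≈ -1.1514e+6 - 3724.4*I)
1/H = 1/(-1151447 - 254*I*sqrt(215))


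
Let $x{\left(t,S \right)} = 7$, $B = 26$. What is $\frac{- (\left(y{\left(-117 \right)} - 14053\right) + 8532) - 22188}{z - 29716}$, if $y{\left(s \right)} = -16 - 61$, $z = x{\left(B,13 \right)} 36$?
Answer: $\frac{8295}{14732} \approx 0.56306$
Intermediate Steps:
$z = 252$ ($z = 7 \cdot 36 = 252$)
$y{\left(s \right)} = -77$ ($y{\left(s \right)} = -16 - 61 = -77$)
$\frac{- (\left(y{\left(-117 \right)} - 14053\right) + 8532) - 22188}{z - 29716} = \frac{- (\left(-77 - 14053\right) + 8532) - 22188}{252 - 29716} = \frac{- (-14130 + 8532) - 22188}{-29464} = \left(\left(-1\right) \left(-5598\right) - 22188\right) \left(- \frac{1}{29464}\right) = \left(5598 - 22188\right) \left(- \frac{1}{29464}\right) = \left(-16590\right) \left(- \frac{1}{29464}\right) = \frac{8295}{14732}$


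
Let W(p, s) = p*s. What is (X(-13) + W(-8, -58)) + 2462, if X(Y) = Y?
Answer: 2913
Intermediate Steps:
(X(-13) + W(-8, -58)) + 2462 = (-13 - 8*(-58)) + 2462 = (-13 + 464) + 2462 = 451 + 2462 = 2913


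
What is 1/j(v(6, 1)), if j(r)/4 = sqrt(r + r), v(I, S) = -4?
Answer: -I*sqrt(2)/16 ≈ -0.088388*I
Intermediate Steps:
j(r) = 4*sqrt(2)*sqrt(r) (j(r) = 4*sqrt(r + r) = 4*sqrt(2*r) = 4*(sqrt(2)*sqrt(r)) = 4*sqrt(2)*sqrt(r))
1/j(v(6, 1)) = 1/(4*sqrt(2)*sqrt(-4)) = 1/(4*sqrt(2)*(2*I)) = 1/(8*I*sqrt(2)) = -I*sqrt(2)/16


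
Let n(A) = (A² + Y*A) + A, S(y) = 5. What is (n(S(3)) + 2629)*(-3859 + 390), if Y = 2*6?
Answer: -9432211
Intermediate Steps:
Y = 12
n(A) = A² + 13*A (n(A) = (A² + 12*A) + A = A² + 13*A)
(n(S(3)) + 2629)*(-3859 + 390) = (5*(13 + 5) + 2629)*(-3859 + 390) = (5*18 + 2629)*(-3469) = (90 + 2629)*(-3469) = 2719*(-3469) = -9432211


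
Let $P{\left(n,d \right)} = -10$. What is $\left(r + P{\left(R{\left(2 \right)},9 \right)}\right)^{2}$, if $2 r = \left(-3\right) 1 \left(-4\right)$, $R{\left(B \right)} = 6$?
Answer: $16$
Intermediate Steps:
$r = 6$ ($r = \frac{\left(-3\right) 1 \left(-4\right)}{2} = \frac{\left(-3\right) \left(-4\right)}{2} = \frac{1}{2} \cdot 12 = 6$)
$\left(r + P{\left(R{\left(2 \right)},9 \right)}\right)^{2} = \left(6 - 10\right)^{2} = \left(-4\right)^{2} = 16$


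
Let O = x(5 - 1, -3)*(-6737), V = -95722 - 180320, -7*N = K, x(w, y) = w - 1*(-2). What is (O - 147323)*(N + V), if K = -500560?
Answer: 268800899830/7 ≈ 3.8400e+10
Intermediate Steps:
x(w, y) = 2 + w (x(w, y) = w + 2 = 2 + w)
N = 500560/7 (N = -⅐*(-500560) = 500560/7 ≈ 71509.)
V = -276042
O = -40422 (O = (2 + (5 - 1))*(-6737) = (2 + 4)*(-6737) = 6*(-6737) = -40422)
(O - 147323)*(N + V) = (-40422 - 147323)*(500560/7 - 276042) = -187745*(-1431734/7) = 268800899830/7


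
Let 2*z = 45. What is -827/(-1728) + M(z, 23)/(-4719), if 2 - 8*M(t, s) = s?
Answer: 1302383/2718144 ≈ 0.47914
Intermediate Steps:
z = 45/2 (z = (1/2)*45 = 45/2 ≈ 22.500)
M(t, s) = 1/4 - s/8
-827/(-1728) + M(z, 23)/(-4719) = -827/(-1728) + (1/4 - 1/8*23)/(-4719) = -827*(-1/1728) + (1/4 - 23/8)*(-1/4719) = 827/1728 - 21/8*(-1/4719) = 827/1728 + 7/12584 = 1302383/2718144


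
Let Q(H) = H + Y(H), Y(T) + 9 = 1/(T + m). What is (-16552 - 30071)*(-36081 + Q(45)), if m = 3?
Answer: 26888401019/16 ≈ 1.6805e+9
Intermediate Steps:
Y(T) = -9 + 1/(3 + T) (Y(T) = -9 + 1/(T + 3) = -9 + 1/(3 + T))
Q(H) = H + (-26 - 9*H)/(3 + H)
(-16552 - 30071)*(-36081 + Q(45)) = (-16552 - 30071)*(-36081 + (-26 + 45² - 6*45)/(3 + 45)) = -46623*(-36081 + (-26 + 2025 - 270)/48) = -46623*(-36081 + (1/48)*1729) = -46623*(-36081 + 1729/48) = -46623*(-1730159/48) = 26888401019/16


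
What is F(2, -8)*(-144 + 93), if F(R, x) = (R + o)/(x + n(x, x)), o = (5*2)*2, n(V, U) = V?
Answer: 561/8 ≈ 70.125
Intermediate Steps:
o = 20 (o = 10*2 = 20)
F(R, x) = (20 + R)/(2*x) (F(R, x) = (R + 20)/(x + x) = (20 + R)/((2*x)) = (20 + R)*(1/(2*x)) = (20 + R)/(2*x))
F(2, -8)*(-144 + 93) = ((1/2)*(20 + 2)/(-8))*(-144 + 93) = ((1/2)*(-1/8)*22)*(-51) = -11/8*(-51) = 561/8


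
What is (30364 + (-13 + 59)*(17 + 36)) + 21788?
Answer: 54590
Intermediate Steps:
(30364 + (-13 + 59)*(17 + 36)) + 21788 = (30364 + 46*53) + 21788 = (30364 + 2438) + 21788 = 32802 + 21788 = 54590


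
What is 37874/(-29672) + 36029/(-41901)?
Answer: -1328005481/621643236 ≈ -2.1363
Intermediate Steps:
37874/(-29672) + 36029/(-41901) = 37874*(-1/29672) + 36029*(-1/41901) = -18937/14836 - 36029/41901 = -1328005481/621643236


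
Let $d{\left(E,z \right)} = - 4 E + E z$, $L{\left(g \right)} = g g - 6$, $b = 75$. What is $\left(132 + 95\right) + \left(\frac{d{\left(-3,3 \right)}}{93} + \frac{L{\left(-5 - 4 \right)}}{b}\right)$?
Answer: $\frac{7069}{31} \approx 228.03$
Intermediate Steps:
$L{\left(g \right)} = -6 + g^{2}$ ($L{\left(g \right)} = g^{2} - 6 = -6 + g^{2}$)
$\left(132 + 95\right) + \left(\frac{d{\left(-3,3 \right)}}{93} + \frac{L{\left(-5 - 4 \right)}}{b}\right) = \left(132 + 95\right) + \left(\frac{\left(-3\right) \left(-4 + 3\right)}{93} + \frac{-6 + \left(-5 - 4\right)^{2}}{75}\right) = 227 + \left(\left(-3\right) \left(-1\right) \frac{1}{93} + \left(-6 + \left(-5 - 4\right)^{2}\right) \frac{1}{75}\right) = 227 + \left(3 \cdot \frac{1}{93} + \left(-6 + \left(-9\right)^{2}\right) \frac{1}{75}\right) = 227 + \left(\frac{1}{31} + \left(-6 + 81\right) \frac{1}{75}\right) = 227 + \left(\frac{1}{31} + 75 \cdot \frac{1}{75}\right) = 227 + \left(\frac{1}{31} + 1\right) = 227 + \frac{32}{31} = \frac{7069}{31}$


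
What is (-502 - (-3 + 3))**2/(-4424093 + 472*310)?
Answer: -252004/4277773 ≈ -0.058910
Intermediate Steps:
(-502 - (-3 + 3))**2/(-4424093 + 472*310) = (-502 - 1*0)**2/(-4424093 + 146320) = (-502 + 0)**2/(-4277773) = (-502)**2*(-1/4277773) = 252004*(-1/4277773) = -252004/4277773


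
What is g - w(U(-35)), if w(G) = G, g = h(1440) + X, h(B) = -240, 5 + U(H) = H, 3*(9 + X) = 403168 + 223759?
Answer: 626300/3 ≈ 2.0877e+5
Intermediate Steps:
X = 626900/3 (X = -9 + (403168 + 223759)/3 = -9 + (⅓)*626927 = -9 + 626927/3 = 626900/3 ≈ 2.0897e+5)
U(H) = -5 + H
g = 626180/3 (g = -240 + 626900/3 = 626180/3 ≈ 2.0873e+5)
g - w(U(-35)) = 626180/3 - (-5 - 35) = 626180/3 - 1*(-40) = 626180/3 + 40 = 626300/3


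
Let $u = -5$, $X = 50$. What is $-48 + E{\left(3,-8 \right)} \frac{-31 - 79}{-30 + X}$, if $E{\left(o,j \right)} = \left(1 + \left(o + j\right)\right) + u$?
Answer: $\frac{3}{2} \approx 1.5$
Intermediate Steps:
$E{\left(o,j \right)} = -4 + j + o$ ($E{\left(o,j \right)} = \left(1 + \left(o + j\right)\right) - 5 = \left(1 + \left(j + o\right)\right) - 5 = \left(1 + j + o\right) - 5 = -4 + j + o$)
$-48 + E{\left(3,-8 \right)} \frac{-31 - 79}{-30 + X} = -48 + \left(-4 - 8 + 3\right) \frac{-31 - 79}{-30 + 50} = -48 - 9 \left(- \frac{110}{20}\right) = -48 - 9 \left(\left(-110\right) \frac{1}{20}\right) = -48 - - \frac{99}{2} = -48 + \frac{99}{2} = \frac{3}{2}$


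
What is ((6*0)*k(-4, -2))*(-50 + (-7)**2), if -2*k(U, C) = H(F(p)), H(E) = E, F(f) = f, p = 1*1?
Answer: 0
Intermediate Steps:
p = 1
k(U, C) = -1/2 (k(U, C) = -1/2*1 = -1/2)
((6*0)*k(-4, -2))*(-50 + (-7)**2) = ((6*0)*(-1/2))*(-50 + (-7)**2) = (0*(-1/2))*(-50 + 49) = 0*(-1) = 0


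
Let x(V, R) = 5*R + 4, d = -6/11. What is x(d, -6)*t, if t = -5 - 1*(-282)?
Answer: -7202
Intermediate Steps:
d = -6/11 (d = -6*1/11 = -6/11 ≈ -0.54545)
x(V, R) = 4 + 5*R
t = 277 (t = -5 + 282 = 277)
x(d, -6)*t = (4 + 5*(-6))*277 = (4 - 30)*277 = -26*277 = -7202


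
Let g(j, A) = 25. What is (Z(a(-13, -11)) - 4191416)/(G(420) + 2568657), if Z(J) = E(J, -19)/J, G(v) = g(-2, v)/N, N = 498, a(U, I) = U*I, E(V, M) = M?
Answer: -298487508486/182924343173 ≈ -1.6318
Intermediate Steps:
a(U, I) = I*U
G(v) = 25/498
Z(J) = -19/J
(Z(a(-13, -11)) - 4191416)/(G(420) + 2568657) = (-19/((-11*(-13))) - 4191416)/(25/498 + 2568657) = (-19/143 - 4191416)/(1279191211/498) = (-19*1/143 - 4191416)*(498/1279191211) = (-19/143 - 4191416)*(498/1279191211) = -599372507/143*498/1279191211 = -298487508486/182924343173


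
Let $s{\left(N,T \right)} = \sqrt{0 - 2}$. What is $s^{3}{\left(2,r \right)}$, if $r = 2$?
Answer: $- 2 i \sqrt{2} \approx - 2.8284 i$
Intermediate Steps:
$s{\left(N,T \right)} = i \sqrt{2}$ ($s{\left(N,T \right)} = \sqrt{-2} = i \sqrt{2}$)
$s^{3}{\left(2,r \right)} = \left(i \sqrt{2}\right)^{3} = - 2 i \sqrt{2}$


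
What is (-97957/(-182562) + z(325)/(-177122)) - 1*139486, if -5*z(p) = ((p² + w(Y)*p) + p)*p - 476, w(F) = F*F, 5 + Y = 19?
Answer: -11270883638629381/80839366410 ≈ -1.3942e+5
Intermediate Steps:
Y = 14 (Y = -5 + 19 = 14)
w(F) = F²
z(p) = 476/5 - p*(p² + 197*p)/5 (z(p) = -(((p² + 14²*p) + p)*p - 476)/5 = -(((p² + 196*p) + p)*p - 476)/5 = -((p² + 197*p)*p - 476)/5 = -(p*(p² + 197*p) - 476)/5 = -(-476 + p*(p² + 197*p))/5 = 476/5 - p*(p² + 197*p)/5)
(-97957/(-182562) + z(325)/(-177122)) - 1*139486 = (-97957/(-182562) + (476/5 - 197/5*325² - ⅕*325³)/(-177122)) - 1*139486 = (-97957*(-1/182562) + (476/5 - 197/5*105625 - ⅕*34328125)*(-1/177122)) - 139486 = (97957/182562 + (476/5 - 4161625 - 6865625)*(-1/177122)) - 139486 = (97957/182562 - 55135774/5*(-1/177122)) - 139486 = (97957/182562 + 27567887/442805) - 139486 = 5076224435879/80839366410 - 139486 = -11270883638629381/80839366410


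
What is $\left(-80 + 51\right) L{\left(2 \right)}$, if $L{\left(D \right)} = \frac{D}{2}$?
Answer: $-29$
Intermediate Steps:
$L{\left(D \right)} = \frac{D}{2}$ ($L{\left(D \right)} = D \frac{1}{2} = \frac{D}{2}$)
$\left(-80 + 51\right) L{\left(2 \right)} = \left(-80 + 51\right) \frac{1}{2} \cdot 2 = \left(-29\right) 1 = -29$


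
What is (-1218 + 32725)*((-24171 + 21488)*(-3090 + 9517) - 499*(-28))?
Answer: -542855181183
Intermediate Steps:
(-1218 + 32725)*((-24171 + 21488)*(-3090 + 9517) - 499*(-28)) = 31507*(-2683*6427 + 13972) = 31507*(-17243641 + 13972) = 31507*(-17229669) = -542855181183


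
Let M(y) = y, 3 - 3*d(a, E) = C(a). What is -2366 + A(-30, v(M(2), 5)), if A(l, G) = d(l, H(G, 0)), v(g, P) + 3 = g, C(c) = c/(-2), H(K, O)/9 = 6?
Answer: -2370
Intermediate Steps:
H(K, O) = 54 (H(K, O) = 9*6 = 54)
C(c) = -c/2 (C(c) = c*(-½) = -c/2)
d(a, E) = 1 + a/6 (d(a, E) = 1 - (-1)*a/6 = 1 + a/6)
v(g, P) = -3 + g
A(l, G) = 1 + l/6
-2366 + A(-30, v(M(2), 5)) = -2366 + (1 + (⅙)*(-30)) = -2366 + (1 - 5) = -2366 - 4 = -2370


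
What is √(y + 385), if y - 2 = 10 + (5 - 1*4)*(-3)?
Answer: √394 ≈ 19.849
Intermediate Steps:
y = 9 (y = 2 + (10 + (5 - 1*4)*(-3)) = 2 + (10 + (5 - 4)*(-3)) = 2 + (10 + 1*(-3)) = 2 + (10 - 3) = 2 + 7 = 9)
√(y + 385) = √(9 + 385) = √394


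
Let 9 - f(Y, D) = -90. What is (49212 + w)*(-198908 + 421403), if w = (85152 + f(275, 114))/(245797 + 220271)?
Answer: 1701065028263055/155356 ≈ 1.0949e+10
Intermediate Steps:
f(Y, D) = 99 (f(Y, D) = 9 - 1*(-90) = 9 + 90 = 99)
w = 28417/155356 (w = (85152 + 99)/(245797 + 220271) = 85251/466068 = 85251*(1/466068) = 28417/155356 ≈ 0.18292)
(49212 + w)*(-198908 + 421403) = (49212 + 28417/155356)*(-198908 + 421403) = (7645407889/155356)*222495 = 1701065028263055/155356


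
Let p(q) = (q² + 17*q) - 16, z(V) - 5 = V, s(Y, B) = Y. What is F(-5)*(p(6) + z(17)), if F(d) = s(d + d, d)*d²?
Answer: -36000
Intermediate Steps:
z(V) = 5 + V
F(d) = 2*d³ (F(d) = (d + d)*d² = (2*d)*d² = 2*d³)
p(q) = -16 + q² + 17*q
F(-5)*(p(6) + z(17)) = (2*(-5)³)*((-16 + 6² + 17*6) + (5 + 17)) = (2*(-125))*((-16 + 36 + 102) + 22) = -250*(122 + 22) = -250*144 = -36000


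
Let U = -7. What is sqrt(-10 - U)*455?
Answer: 455*I*sqrt(3) ≈ 788.08*I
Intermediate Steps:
sqrt(-10 - U)*455 = sqrt(-10 - 1*(-7))*455 = sqrt(-10 + 7)*455 = sqrt(-3)*455 = (I*sqrt(3))*455 = 455*I*sqrt(3)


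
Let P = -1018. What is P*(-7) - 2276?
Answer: 4850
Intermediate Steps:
P*(-7) - 2276 = -1018*(-7) - 2276 = 7126 - 2276 = 4850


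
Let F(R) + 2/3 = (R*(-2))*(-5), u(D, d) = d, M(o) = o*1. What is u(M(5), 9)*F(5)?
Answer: 444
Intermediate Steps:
M(o) = o
F(R) = -⅔ + 10*R (F(R) = -⅔ + (R*(-2))*(-5) = -⅔ - 2*R*(-5) = -⅔ + 10*R)
u(M(5), 9)*F(5) = 9*(-⅔ + 10*5) = 9*(-⅔ + 50) = 9*(148/3) = 444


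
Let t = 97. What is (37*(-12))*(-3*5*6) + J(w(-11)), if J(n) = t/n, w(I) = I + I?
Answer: 879023/22 ≈ 39956.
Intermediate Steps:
w(I) = 2*I
J(n) = 97/n
(37*(-12))*(-3*5*6) + J(w(-11)) = (37*(-12))*(-3*5*6) + 97/((2*(-11))) = -(-6660)*6 + 97/(-22) = -444*(-90) + 97*(-1/22) = 39960 - 97/22 = 879023/22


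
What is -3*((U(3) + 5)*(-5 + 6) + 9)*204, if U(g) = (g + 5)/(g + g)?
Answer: -9384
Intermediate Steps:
U(g) = (5 + g)/(2*g) (U(g) = (5 + g)/((2*g)) = (5 + g)*(1/(2*g)) = (5 + g)/(2*g))
-3*((U(3) + 5)*(-5 + 6) + 9)*204 = -3*(((½)*(5 + 3)/3 + 5)*(-5 + 6) + 9)*204 = -3*(((½)*(⅓)*8 + 5)*1 + 9)*204 = -3*((4/3 + 5)*1 + 9)*204 = -3*((19/3)*1 + 9)*204 = -3*(19/3 + 9)*204 = -3*46/3*204 = -46*204 = -9384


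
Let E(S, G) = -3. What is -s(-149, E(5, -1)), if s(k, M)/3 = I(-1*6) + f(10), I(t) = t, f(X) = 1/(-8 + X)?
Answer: 33/2 ≈ 16.500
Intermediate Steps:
s(k, M) = -33/2 (s(k, M) = 3*(-1*6 + 1/(-8 + 10)) = 3*(-6 + 1/2) = 3*(-6 + ½) = 3*(-11/2) = -33/2)
-s(-149, E(5, -1)) = -1*(-33/2) = 33/2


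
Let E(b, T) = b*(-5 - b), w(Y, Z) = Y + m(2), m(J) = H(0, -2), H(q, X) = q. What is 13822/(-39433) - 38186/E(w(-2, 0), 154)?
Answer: -752935735/118299 ≈ -6364.7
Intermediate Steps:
m(J) = 0
w(Y, Z) = Y (w(Y, Z) = Y + 0 = Y)
13822/(-39433) - 38186/E(w(-2, 0), 154) = 13822/(-39433) - 38186*1/(2*(5 - 2)) = 13822*(-1/39433) - 38186/((-1*(-2)*3)) = -13822/39433 - 38186/6 = -13822/39433 - 38186*⅙ = -13822/39433 - 19093/3 = -752935735/118299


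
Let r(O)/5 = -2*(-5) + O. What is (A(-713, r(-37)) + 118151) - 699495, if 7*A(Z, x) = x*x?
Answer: -4051183/7 ≈ -5.7874e+5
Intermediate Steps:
r(O) = 50 + 5*O (r(O) = 5*(-2*(-5) + O) = 5*(10 + O) = 50 + 5*O)
A(Z, x) = x²/7 (A(Z, x) = (x*x)/7 = x²/7)
(A(-713, r(-37)) + 118151) - 699495 = ((50 + 5*(-37))²/7 + 118151) - 699495 = ((50 - 185)²/7 + 118151) - 699495 = ((⅐)*(-135)² + 118151) - 699495 = ((⅐)*18225 + 118151) - 699495 = (18225/7 + 118151) - 699495 = 845282/7 - 699495 = -4051183/7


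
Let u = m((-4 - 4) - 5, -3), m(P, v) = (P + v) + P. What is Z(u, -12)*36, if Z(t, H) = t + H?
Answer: -1476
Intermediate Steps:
m(P, v) = v + 2*P
u = -29 (u = -3 + 2*((-4 - 4) - 5) = -3 + 2*(-8 - 5) = -3 + 2*(-13) = -3 - 26 = -29)
Z(t, H) = H + t
Z(u, -12)*36 = (-12 - 29)*36 = -41*36 = -1476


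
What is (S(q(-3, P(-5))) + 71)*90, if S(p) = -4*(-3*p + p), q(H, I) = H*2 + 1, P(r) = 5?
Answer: 2790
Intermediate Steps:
q(H, I) = 1 + 2*H (q(H, I) = 2*H + 1 = 1 + 2*H)
S(p) = 8*p (S(p) = -(-8)*p = 8*p)
(S(q(-3, P(-5))) + 71)*90 = (8*(1 + 2*(-3)) + 71)*90 = (8*(1 - 6) + 71)*90 = (8*(-5) + 71)*90 = (-40 + 71)*90 = 31*90 = 2790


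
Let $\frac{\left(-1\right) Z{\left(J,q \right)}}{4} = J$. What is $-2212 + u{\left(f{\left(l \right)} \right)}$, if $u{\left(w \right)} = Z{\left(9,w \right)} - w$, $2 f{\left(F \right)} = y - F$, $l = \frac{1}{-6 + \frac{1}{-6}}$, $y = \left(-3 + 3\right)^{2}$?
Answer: $- \frac{83179}{37} \approx -2248.1$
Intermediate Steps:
$Z{\left(J,q \right)} = - 4 J$
$y = 0$ ($y = 0^{2} = 0$)
$l = - \frac{6}{37}$ ($l = \frac{1}{-6 - \frac{1}{6}} = \frac{1}{- \frac{37}{6}} = - \frac{6}{37} \approx -0.16216$)
$f{\left(F \right)} = - \frac{F}{2}$ ($f{\left(F \right)} = \frac{0 - F}{2} = \frac{\left(-1\right) F}{2} = - \frac{F}{2}$)
$u{\left(w \right)} = -36 - w$ ($u{\left(w \right)} = \left(-4\right) 9 - w = -36 - w$)
$-2212 + u{\left(f{\left(l \right)} \right)} = -2212 - \left(36 - - \frac{3}{37}\right) = -2212 - \frac{1335}{37} = - \frac{83179}{37}$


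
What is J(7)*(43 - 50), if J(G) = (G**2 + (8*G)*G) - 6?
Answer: -3045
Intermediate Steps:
J(G) = -6 + 9*G**2 (J(G) = (G**2 + 8*G**2) - 6 = 9*G**2 - 6 = -6 + 9*G**2)
J(7)*(43 - 50) = (-6 + 9*7**2)*(43 - 50) = (-6 + 9*49)*(-7) = (-6 + 441)*(-7) = 435*(-7) = -3045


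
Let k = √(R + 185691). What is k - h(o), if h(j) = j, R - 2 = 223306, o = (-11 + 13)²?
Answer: -4 + √408999 ≈ 635.53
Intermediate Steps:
o = 4 (o = 2² = 4)
R = 223308 (R = 2 + 223306 = 223308)
k = √408999 (k = √(223308 + 185691) = √408999 ≈ 639.53)
k - h(o) = √408999 - 1*4 = √408999 - 4 = -4 + √408999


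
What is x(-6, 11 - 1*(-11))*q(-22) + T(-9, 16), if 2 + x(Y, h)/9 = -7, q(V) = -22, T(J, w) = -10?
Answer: 1772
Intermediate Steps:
x(Y, h) = -81 (x(Y, h) = -18 + 9*(-7) = -18 - 63 = -81)
x(-6, 11 - 1*(-11))*q(-22) + T(-9, 16) = -81*(-22) - 10 = 1782 - 10 = 1772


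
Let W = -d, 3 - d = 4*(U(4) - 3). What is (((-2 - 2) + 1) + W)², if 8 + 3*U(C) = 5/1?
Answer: 484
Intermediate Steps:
U(C) = -1 (U(C) = -8/3 + (5/1)/3 = -8/3 + (5*1)/3 = -8/3 + (⅓)*5 = -8/3 + 5/3 = -1)
d = 19 (d = 3 - 4*(-1 - 3) = 3 - 4*(-4) = 3 - 1*(-16) = 3 + 16 = 19)
W = -19 (W = -1*19 = -19)
(((-2 - 2) + 1) + W)² = (((-2 - 2) + 1) - 19)² = ((-4 + 1) - 19)² = (-3 - 19)² = (-22)² = 484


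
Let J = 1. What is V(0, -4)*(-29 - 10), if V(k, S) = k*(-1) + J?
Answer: -39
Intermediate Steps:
V(k, S) = 1 - k (V(k, S) = k*(-1) + 1 = -k + 1 = 1 - k)
V(0, -4)*(-29 - 10) = (1 - 1*0)*(-29 - 10) = (1 + 0)*(-39) = 1*(-39) = -39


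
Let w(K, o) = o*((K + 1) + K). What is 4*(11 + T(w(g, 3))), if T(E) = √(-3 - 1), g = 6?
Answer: 44 + 8*I ≈ 44.0 + 8.0*I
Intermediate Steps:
w(K, o) = o*(1 + 2*K) (w(K, o) = o*((1 + K) + K) = o*(1 + 2*K))
T(E) = 2*I (T(E) = √(-4) = 2*I)
4*(11 + T(w(g, 3))) = 4*(11 + 2*I) = 44 + 8*I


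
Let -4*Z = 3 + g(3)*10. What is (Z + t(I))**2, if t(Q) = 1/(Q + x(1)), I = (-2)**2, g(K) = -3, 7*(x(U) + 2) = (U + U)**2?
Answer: 66049/1296 ≈ 50.964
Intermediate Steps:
x(U) = -2 + 4*U**2/7 (x(U) = -2 + (U + U)**2/7 = -2 + (2*U)**2/7 = -2 + (4*U**2)/7 = -2 + 4*U**2/7)
I = 4
Z = 27/4 (Z = -(3 - 3*10)/4 = -(3 - 30)/4 = -1/4*(-27) = 27/4 ≈ 6.7500)
t(Q) = 1/(-10/7 + Q) (t(Q) = 1/(Q + (-2 + (4/7)*1**2)) = 1/(Q + (-2 + (4/7)*1)) = 1/(Q + (-2 + 4/7)) = 1/(Q - 10/7) = 1/(-10/7 + Q))
(Z + t(I))**2 = (27/4 + 7/(-10 + 7*4))**2 = (27/4 + 7/(-10 + 28))**2 = (27/4 + 7/18)**2 = (257/36)**2 = 66049/1296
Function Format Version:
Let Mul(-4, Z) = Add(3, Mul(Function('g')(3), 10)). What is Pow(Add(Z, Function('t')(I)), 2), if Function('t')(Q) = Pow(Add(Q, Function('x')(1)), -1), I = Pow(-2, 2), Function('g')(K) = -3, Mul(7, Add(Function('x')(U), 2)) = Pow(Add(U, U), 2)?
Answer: Rational(66049, 1296) ≈ 50.964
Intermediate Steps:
Function('x')(U) = Add(-2, Mul(Rational(4, 7), Pow(U, 2))) (Function('x')(U) = Add(-2, Mul(Rational(1, 7), Pow(Add(U, U), 2))) = Add(-2, Mul(Rational(1, 7), Pow(Mul(2, U), 2))) = Add(-2, Mul(Rational(1, 7), Mul(4, Pow(U, 2)))) = Add(-2, Mul(Rational(4, 7), Pow(U, 2))))
I = 4
Z = Rational(27, 4) (Z = Mul(Rational(-1, 4), Add(3, Mul(-3, 10))) = Mul(Rational(-1, 4), Add(3, -30)) = Mul(Rational(-1, 4), -27) = Rational(27, 4) ≈ 6.7500)
Function('t')(Q) = Pow(Add(Rational(-10, 7), Q), -1) (Function('t')(Q) = Pow(Add(Q, Add(-2, Mul(Rational(4, 7), Pow(1, 2)))), -1) = Pow(Add(Q, Add(-2, Mul(Rational(4, 7), 1))), -1) = Pow(Add(Q, Add(-2, Rational(4, 7))), -1) = Pow(Add(Q, Rational(-10, 7)), -1) = Pow(Add(Rational(-10, 7), Q), -1))
Pow(Add(Z, Function('t')(I)), 2) = Pow(Add(Rational(27, 4), Mul(7, Pow(Add(-10, Mul(7, 4)), -1))), 2) = Pow(Add(Rational(27, 4), Mul(7, Pow(Add(-10, 28), -1))), 2) = Pow(Add(Rational(27, 4), Mul(7, Pow(18, -1))), 2) = Pow(Add(Rational(27, 4), Mul(7, Rational(1, 18))), 2) = Pow(Add(Rational(27, 4), Rational(7, 18)), 2) = Pow(Rational(257, 36), 2) = Rational(66049, 1296)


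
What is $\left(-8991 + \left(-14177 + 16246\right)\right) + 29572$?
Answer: $22650$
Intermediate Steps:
$\left(-8991 + \left(-14177 + 16246\right)\right) + 29572 = \left(-8991 + 2069\right) + 29572 = -6922 + 29572 = 22650$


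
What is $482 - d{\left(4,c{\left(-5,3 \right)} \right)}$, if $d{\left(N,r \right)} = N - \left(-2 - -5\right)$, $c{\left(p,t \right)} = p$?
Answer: $481$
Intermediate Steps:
$d{\left(N,r \right)} = -3 + N$ ($d{\left(N,r \right)} = N - \left(-2 + 5\right) = N - 3 = -3 + N$)
$482 - d{\left(4,c{\left(-5,3 \right)} \right)} = 482 - \left(-3 + 4\right) = 482 - 1 = 481$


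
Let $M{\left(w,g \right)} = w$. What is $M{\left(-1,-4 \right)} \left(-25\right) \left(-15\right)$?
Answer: $-375$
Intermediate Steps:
$M{\left(-1,-4 \right)} \left(-25\right) \left(-15\right) = \left(-1\right) \left(-25\right) \left(-15\right) = 25 \left(-15\right) = -375$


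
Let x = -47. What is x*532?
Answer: -25004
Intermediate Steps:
x*532 = -47*532 = -25004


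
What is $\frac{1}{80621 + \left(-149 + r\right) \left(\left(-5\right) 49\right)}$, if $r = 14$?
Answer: $\frac{1}{113696} \approx 8.7954 \cdot 10^{-6}$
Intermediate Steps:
$\frac{1}{80621 + \left(-149 + r\right) \left(\left(-5\right) 49\right)} = \frac{1}{80621 + \left(-149 + 14\right) \left(\left(-5\right) 49\right)} = \frac{1}{80621 - -33075} = \frac{1}{80621 + 33075} = \frac{1}{113696}$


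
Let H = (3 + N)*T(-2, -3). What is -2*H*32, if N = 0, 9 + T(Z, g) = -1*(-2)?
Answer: 1344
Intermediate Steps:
T(Z, g) = -7 (T(Z, g) = -9 - 1*(-2) = -9 + 2 = -7)
H = -21 (H = (3 + 0)*(-7) = 3*(-7) = -21)
-2*H*32 = -2*(-21)*32 = 42*32 = 1344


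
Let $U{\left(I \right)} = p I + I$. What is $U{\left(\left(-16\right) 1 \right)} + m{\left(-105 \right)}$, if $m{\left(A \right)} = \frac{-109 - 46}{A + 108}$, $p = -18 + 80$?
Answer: $- \frac{3179}{3} \approx -1059.7$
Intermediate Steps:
$p = 62$
$m{\left(A \right)} = - \frac{155}{108 + A}$
$U{\left(I \right)} = 63 I$ ($U{\left(I \right)} = 62 I + I = 63 I$)
$U{\left(\left(-16\right) 1 \right)} + m{\left(-105 \right)} = 63 \left(\left(-16\right) 1\right) - \frac{155}{108 - 105} = 63 \left(-16\right) - \frac{155}{3} = -1008 - \frac{155}{3} = - \frac{3179}{3}$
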